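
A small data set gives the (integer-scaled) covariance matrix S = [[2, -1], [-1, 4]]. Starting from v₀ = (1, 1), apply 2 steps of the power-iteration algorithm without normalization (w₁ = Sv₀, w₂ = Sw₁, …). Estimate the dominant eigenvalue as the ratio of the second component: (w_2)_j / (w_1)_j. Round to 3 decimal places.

w1 = Sv₀ = (2·1 + (-1)·1; (-1)·1 + 4·1) = (1, 3)
w2 = Sw1 = (2·1 + (-1)·3; (-1)·1 + 4·3) = (-1, 11)
Ratio at component: 11 / 3 = 3.667

3.667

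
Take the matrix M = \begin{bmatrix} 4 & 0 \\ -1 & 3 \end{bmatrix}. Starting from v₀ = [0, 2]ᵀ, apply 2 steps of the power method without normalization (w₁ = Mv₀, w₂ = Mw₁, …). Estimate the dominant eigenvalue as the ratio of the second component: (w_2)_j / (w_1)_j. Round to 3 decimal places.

w1 = Mv₀ = (4·0 + 0·2; (-1)·0 + 3·2) = (0, 6)
w2 = Mw1 = (4·0 + 0·6; (-1)·0 + 3·6) = (0, 18)
Ratio at component: 18 / 6 = 3.000

λ ≈ 3.000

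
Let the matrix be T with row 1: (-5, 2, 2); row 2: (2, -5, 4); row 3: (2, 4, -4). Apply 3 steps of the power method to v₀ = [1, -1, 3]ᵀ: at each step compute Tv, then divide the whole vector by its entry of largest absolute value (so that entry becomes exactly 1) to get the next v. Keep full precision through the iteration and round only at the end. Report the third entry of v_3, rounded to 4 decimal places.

-0.8380

Tv0 = (-1.00000, 19.00000, -14.00000); divide by 19.00000 → v1 = (-0.05263, 1.00000, -0.73684)
Tv1 = (0.78947, -8.05263, 6.84211); divide by -8.05263 → v2 = (-0.09804, 1.00000, -0.84967)
Tv2 = (0.79085, -8.59477, 7.20261); divide by -8.59477 → v3 = (-0.09202, 1.00000, -0.83802)
Requested entry of v3: -1102/1315 = -0.8380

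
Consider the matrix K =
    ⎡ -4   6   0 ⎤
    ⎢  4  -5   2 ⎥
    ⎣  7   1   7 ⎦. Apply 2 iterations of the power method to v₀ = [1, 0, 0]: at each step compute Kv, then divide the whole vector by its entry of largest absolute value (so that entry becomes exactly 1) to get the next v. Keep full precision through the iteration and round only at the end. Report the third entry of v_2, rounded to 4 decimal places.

0.6250

Kv0 = (-4.00000, 4.00000, 7.00000); divide by 7.00000 → v1 = (-0.57143, 0.57143, 1.00000)
Kv1 = (5.71429, -3.14286, 3.57143); divide by 5.71429 → v2 = (1.00000, -0.55000, 0.62500)
Requested entry of v2: 25/40 = 0.6250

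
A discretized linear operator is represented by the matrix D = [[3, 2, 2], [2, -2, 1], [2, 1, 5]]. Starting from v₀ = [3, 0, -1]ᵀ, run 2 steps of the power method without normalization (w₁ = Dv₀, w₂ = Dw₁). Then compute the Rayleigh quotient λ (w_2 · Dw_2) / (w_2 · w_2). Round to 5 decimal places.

w1 = Dv₀ = (3·3 + 2·0 + 2·(-1); 2·3 + (-2)·0 + 1·(-1); 2·3 + 1·0 + 5·(-1)) = (7, 5, 1)
w2 = Dw1 = (3·7 + 2·5 + 2·1; 2·7 + (-2)·5 + 1·1; 2·7 + 1·5 + 5·1) = (33, 5, 24)
Dw2 = (157, 80, 191)
w2·Dw2 = 33·157 + 5·80 + 24·191 = 10165; w2·w2 = 33·33 + 5·5 + 24·24 = 1690
λ ≈ 10165/1690 = 6.01479

6.01479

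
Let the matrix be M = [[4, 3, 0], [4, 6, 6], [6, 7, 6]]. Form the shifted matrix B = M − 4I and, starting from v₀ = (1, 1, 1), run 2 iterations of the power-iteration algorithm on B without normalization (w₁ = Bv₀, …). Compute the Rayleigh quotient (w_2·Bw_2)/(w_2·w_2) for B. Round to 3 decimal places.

B = M − 4I has rows (0, 3, 0); (4, 2, 6); (6, 7, 2)
w1 = Bv₀ = (3, 12, 15)
w2 = Bw1 = (36, 126, 132)
Bw2 = (378, 1188, 1362)
w2·Bw2 = 343080; w2·w2 = 34596; μ ≈ 343080/34596 = 9.917

μ ≈ 9.917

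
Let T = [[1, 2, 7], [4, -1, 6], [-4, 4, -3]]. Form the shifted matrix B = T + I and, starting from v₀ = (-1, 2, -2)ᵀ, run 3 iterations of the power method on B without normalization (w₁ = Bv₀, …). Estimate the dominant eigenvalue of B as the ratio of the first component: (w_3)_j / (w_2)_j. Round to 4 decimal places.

μ ≈ -2.2857

B = T + I has rows (2, 2, 7); (4, 0, 6); (-4, 4, -2)
w1 = Bv₀ = (2·(-1) + 2·2 + 7·(-2); 4·(-1) + 0·2 + 6·(-2); (-4)·(-1) + 4·2 + (-2)·(-2)) = (-12, -16, 16)
w2 = Bw1 = (2·(-12) + 2·(-16) + 7·16; 4·(-12) + 0·(-16) + 6·16; (-4)·(-12) + 4·(-16) + (-2)·16) = (56, 48, -48)
w3 = Bw2 = (-128, -64, 64)
Ratio: -128/56 = -2.2857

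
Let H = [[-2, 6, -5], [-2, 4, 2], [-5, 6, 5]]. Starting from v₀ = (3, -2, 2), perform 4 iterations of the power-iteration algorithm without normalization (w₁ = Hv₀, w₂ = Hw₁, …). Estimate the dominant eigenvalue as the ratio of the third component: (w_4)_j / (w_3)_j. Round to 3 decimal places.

w1 = Hv₀ = ((-2)·3 + 6·(-2) + (-5)·2; (-2)·3 + 4·(-2) + 2·2; (-5)·3 + 6·(-2) + 5·2) = (-28, -10, -17)
w2 = Hw1 = ((-2)·(-28) + 6·(-10) + (-5)·(-17); (-2)·(-28) + 4·(-10) + 2·(-17); (-5)·(-28) + 6·(-10) + 5·(-17)) = (81, -18, -5)
w3 = Hw2 = (-245, -244, -538)
w4 = Hw3 = (1716, -1562, -2929)
Ratio at component: -2929 / -538 = 5.444

λ ≈ 5.444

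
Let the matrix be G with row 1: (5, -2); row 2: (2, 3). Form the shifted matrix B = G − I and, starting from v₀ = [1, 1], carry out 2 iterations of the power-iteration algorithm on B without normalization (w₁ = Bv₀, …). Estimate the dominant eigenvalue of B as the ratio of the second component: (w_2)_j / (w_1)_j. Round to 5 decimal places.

μ ≈ 3.00000

B = G − I has rows (4, -2); (2, 2)
w1 = Bv₀ = (4·1 + (-2)·1; 2·1 + 2·1) = (2, 4)
w2 = Bw1 = (4·2 + (-2)·4; 2·2 + 2·4) = (0, 12)
Ratio: 12/4 = 3.00000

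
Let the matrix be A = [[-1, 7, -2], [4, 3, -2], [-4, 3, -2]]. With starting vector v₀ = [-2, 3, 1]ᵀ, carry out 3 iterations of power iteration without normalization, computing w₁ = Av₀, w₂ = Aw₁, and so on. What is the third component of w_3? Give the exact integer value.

w1 = Av₀ = ((-1)·(-2) + 7·3 + (-2)·1; 4·(-2) + 3·3 + (-2)·1; (-4)·(-2) + 3·3 + (-2)·1) = (21, -1, 15)
w2 = Aw1 = ((-1)·21 + 7·(-1) + (-2)·15; 4·21 + 3·(-1) + (-2)·15; (-4)·21 + 3·(-1) + (-2)·15) = (-58, 51, -117)
w3 = Aw2 = (649, 155, 619)
The requested component of w3 is 619.

619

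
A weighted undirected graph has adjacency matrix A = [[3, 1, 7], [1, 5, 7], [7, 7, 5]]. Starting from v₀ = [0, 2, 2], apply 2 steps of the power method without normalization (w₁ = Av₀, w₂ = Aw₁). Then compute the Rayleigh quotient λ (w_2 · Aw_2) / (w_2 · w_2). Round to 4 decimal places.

λ ≈ 14.9257

w1 = Av₀ = (3·0 + 1·2 + 7·2; 1·0 + 5·2 + 7·2; 7·0 + 7·2 + 5·2) = (16, 24, 24)
w2 = Aw1 = (3·16 + 1·24 + 7·24; 1·16 + 5·24 + 7·24; 7·16 + 7·24 + 5·24) = (240, 304, 400)
Aw2 = (3824, 4560, 5808)
w2·Aw2 = 240·3824 + 304·4560 + 400·5808 = 4627200; w2·w2 = 240·240 + 304·304 + 400·400 = 310016
λ ≈ 4627200/310016 = 14.9257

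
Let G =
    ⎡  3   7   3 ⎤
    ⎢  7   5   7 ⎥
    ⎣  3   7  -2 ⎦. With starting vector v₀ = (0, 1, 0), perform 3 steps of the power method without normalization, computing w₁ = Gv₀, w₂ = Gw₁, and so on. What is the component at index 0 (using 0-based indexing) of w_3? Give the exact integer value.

1218

w1 = Gv₀ = (3·0 + 7·1 + 3·0; 7·0 + 5·1 + 7·0; 3·0 + 7·1 + (-2)·0) = (7, 5, 7)
w2 = Gw1 = (3·7 + 7·5 + 3·7; 7·7 + 5·5 + 7·7; 3·7 + 7·5 + (-2)·7) = (77, 123, 42)
w3 = Gw2 = (1218, 1448, 1008)
The requested component of w3 is 1218.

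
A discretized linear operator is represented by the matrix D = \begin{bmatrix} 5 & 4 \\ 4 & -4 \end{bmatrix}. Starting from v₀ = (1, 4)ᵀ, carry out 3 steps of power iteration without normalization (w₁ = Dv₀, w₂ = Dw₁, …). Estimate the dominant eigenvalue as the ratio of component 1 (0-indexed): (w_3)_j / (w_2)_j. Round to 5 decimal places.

w1 = Dv₀ = (5·1 + 4·4; 4·1 + (-4)·4) = (21, -12)
w2 = Dw1 = (5·21 + 4·(-12); 4·21 + (-4)·(-12)) = (57, 132)
w3 = Dw2 = (813, -300)
Ratio at component: -300 / 132 = -2.27273

-2.27273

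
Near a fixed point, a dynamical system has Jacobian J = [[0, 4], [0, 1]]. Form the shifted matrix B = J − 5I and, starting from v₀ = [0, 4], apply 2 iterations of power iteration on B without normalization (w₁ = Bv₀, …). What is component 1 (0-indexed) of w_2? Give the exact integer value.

B = J − 5I has rows (-5, 4); (0, -4)
w1 = Bv₀ = (16, -16)
w2 = Bw1 = (-144, 64)
Requested component of w2: 64

64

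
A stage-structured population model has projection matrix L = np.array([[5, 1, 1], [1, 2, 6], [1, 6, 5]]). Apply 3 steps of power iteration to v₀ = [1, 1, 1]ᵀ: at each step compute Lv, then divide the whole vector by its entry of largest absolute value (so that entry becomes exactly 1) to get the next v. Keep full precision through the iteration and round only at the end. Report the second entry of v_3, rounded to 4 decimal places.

Lv0 = (7.00000, 9.00000, 12.00000); divide by 12.00000 → v1 = (0.58333, 0.75000, 1.00000)
Lv1 = (4.66667, 8.08333, 10.08333); divide by 10.08333 → v2 = (0.46281, 0.80165, 1.00000)
Lv2 = (4.11570, 8.06612, 10.27273); divide by 10.27273 → v3 = (0.40064, 0.78520, 1.00000)
Requested entry of v3: 976/1243 = 0.7852

0.7852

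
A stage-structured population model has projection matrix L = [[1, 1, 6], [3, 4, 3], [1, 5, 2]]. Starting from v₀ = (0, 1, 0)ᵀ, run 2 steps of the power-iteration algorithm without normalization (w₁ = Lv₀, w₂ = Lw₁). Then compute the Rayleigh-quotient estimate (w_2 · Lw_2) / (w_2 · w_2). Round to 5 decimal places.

8.54518

w1 = Lv₀ = (1·0 + 1·1 + 6·0; 3·0 + 4·1 + 3·0; 1·0 + 5·1 + 2·0) = (1, 4, 5)
w2 = Lw1 = (1·1 + 1·4 + 6·5; 3·1 + 4·4 + 3·5; 1·1 + 5·4 + 2·5) = (35, 34, 31)
Lw2 = (255, 334, 267)
w2·Lw2 = 35·255 + 34·334 + 31·267 = 28558; w2·w2 = 35·35 + 34·34 + 31·31 = 3342
λ ≈ 28558/3342 = 8.54518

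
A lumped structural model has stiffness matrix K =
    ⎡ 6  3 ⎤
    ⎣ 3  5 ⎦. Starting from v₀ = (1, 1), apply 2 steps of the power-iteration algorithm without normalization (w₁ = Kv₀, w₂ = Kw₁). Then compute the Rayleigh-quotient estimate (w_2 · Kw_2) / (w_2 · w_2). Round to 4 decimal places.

w1 = Kv₀ = (9, 8)
w2 = Kw1 = (78, 67)
Kw2 = (669, 569)
w2·Kw2 = 78·669 + 67·569 = 90305; w2·w2 = 78·78 + 67·67 = 10573
λ ≈ 90305/10573 = 8.5411

8.5411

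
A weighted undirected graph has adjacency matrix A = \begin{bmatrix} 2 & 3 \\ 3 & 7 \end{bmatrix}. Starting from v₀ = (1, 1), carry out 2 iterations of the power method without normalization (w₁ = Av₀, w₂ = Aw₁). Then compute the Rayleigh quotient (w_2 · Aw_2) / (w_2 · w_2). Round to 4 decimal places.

λ ≈ 8.4051

w1 = Av₀ = (5, 10)
w2 = Aw1 = (40, 85)
Aw2 = (335, 715)
w2·Aw2 = 40·335 + 85·715 = 74175; w2·w2 = 40·40 + 85·85 = 8825
λ ≈ 74175/8825 = 8.4051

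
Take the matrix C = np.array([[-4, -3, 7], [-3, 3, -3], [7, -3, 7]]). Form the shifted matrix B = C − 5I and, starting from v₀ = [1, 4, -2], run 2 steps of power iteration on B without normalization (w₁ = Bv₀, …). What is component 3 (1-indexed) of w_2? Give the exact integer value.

B = C − 5I has rows (-9, -3, 7); (-3, -2, -3); (7, -3, 2)
w1 = Bv₀ = (-35, -5, -9)
w2 = Bw1 = (267, 142, -248)
Requested component of w2: -248

-248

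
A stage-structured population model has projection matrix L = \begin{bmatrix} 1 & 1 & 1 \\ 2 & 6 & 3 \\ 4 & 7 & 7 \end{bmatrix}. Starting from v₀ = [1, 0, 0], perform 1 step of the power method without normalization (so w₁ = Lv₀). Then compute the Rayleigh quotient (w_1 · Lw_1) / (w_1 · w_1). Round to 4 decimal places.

w1 = Lv₀ = (1, 2, 4)
Lw1 = (7, 26, 46)
w1·Lw1 = 1·7 + 2·26 + 4·46 = 243; w1·w1 = 1·1 + 2·2 + 4·4 = 21
λ ≈ 243/21 = 11.5714

λ ≈ 11.5714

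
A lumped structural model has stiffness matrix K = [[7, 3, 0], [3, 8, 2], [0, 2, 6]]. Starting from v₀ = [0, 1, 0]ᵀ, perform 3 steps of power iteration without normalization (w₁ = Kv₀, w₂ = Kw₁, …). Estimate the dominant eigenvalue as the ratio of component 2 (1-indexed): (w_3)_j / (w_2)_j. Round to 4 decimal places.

w1 = Kv₀ = (3, 8, 2)
w2 = Kw1 = (45, 77, 28)
w3 = Kw2 = (546, 807, 322)
Ratio at component: 807 / 77 = 10.4805

λ ≈ 10.4805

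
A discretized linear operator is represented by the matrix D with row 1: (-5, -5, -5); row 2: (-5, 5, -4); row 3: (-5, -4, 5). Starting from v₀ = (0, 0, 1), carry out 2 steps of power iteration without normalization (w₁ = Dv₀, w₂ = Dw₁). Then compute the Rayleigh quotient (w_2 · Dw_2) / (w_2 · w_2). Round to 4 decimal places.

λ ≈ 3.7392

w1 = Dv₀ = (-5, -4, 5)
w2 = Dw1 = (20, -15, 66)
Dw2 = (-355, -439, 290)
w2·Dw2 = 20·(-355) + (-15)·(-439) + 66·290 = 18625; w2·w2 = 20·20 + (-15)·(-15) + 66·66 = 4981
λ ≈ 18625/4981 = 3.7392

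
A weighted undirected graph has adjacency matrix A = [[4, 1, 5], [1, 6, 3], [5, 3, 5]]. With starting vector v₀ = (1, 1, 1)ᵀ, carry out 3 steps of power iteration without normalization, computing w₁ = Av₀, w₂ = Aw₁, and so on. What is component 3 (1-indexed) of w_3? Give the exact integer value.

1627

w1 = Av₀ = (4·1 + 1·1 + 5·1; 1·1 + 6·1 + 3·1; 5·1 + 3·1 + 5·1) = (10, 10, 13)
w2 = Aw1 = (4·10 + 1·10 + 5·13; 1·10 + 6·10 + 3·13; 5·10 + 3·10 + 5·13) = (115, 109, 145)
w3 = Aw2 = (1294, 1204, 1627)
The requested component of w3 is 1627.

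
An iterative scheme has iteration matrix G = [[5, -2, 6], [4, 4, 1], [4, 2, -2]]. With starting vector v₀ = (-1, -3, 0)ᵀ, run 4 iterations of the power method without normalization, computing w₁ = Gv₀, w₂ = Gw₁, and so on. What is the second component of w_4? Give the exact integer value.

-1828

w1 = Gv₀ = (1, -16, -10)
w2 = Gw1 = (-23, -70, -8)
w3 = Gw2 = (-23, -380, -216)
w4 = Gw3 = (-651, -1828, -420)
The requested component of w4 is -1828.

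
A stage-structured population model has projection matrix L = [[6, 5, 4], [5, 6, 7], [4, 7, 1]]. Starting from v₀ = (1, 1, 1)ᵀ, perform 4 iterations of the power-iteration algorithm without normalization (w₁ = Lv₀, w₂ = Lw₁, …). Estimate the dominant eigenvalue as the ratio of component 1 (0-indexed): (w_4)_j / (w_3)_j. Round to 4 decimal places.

w1 = Lv₀ = (6·1 + 5·1 + 4·1; 5·1 + 6·1 + 7·1; 4·1 + 7·1 + 1·1) = (15, 18, 12)
w2 = Lw1 = (6·15 + 5·18 + 4·12; 5·15 + 6·18 + 7·12; 4·15 + 7·18 + 1·12) = (228, 267, 198)
w3 = Lw2 = (3495, 4128, 2979)
w4 = Lw3 = (53526, 63096, 45855)
Ratio at component: 63096 / 4128 = 15.2849

15.2849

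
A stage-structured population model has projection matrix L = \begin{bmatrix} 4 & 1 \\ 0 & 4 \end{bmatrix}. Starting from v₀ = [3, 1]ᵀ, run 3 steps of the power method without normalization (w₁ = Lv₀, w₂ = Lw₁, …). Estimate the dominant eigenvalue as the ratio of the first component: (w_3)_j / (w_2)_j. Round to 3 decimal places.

λ ≈ 4.286

w1 = Lv₀ = (13, 4)
w2 = Lw1 = (56, 16)
w3 = Lw2 = (240, 64)
Ratio at component: 240 / 56 = 4.286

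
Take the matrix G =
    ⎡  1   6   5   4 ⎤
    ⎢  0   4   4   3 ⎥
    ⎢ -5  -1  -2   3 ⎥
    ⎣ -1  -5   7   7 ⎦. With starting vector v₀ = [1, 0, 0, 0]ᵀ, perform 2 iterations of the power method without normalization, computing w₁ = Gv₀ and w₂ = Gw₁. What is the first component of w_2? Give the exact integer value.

w1 = Gv₀ = (1·1 + 6·0 + 5·0 + 4·0; 0·1 + 4·0 + 4·0 + 3·0; (-5)·1 + (-1)·0 + (-2)·0 + 3·0; (-1)·1 + (-5)·0 + 7·0 + 7·0) = (1, 0, -5, -1)
w2 = Gw1 = (1·1 + 6·0 + 5·(-5) + 4·(-1); 0·1 + 4·0 + 4·(-5) + 3·(-1); (-5)·1 + (-1)·0 + (-2)·(-5) + 3·(-1); (-1)·1 + (-5)·0 + 7·(-5) + 7·(-1)) = (-28, -23, 2, -43)
The requested component of w2 is -28.

-28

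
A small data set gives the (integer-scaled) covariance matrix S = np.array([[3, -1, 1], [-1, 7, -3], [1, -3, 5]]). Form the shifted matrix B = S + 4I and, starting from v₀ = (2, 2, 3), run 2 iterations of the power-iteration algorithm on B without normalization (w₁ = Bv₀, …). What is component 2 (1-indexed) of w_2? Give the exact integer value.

37

B = S + 4I has rows (7, -1, 1); (-1, 11, -3); (1, -3, 9)
w1 = Bv₀ = (15, 11, 23)
w2 = Bw1 = (117, 37, 189)
Requested component of w2: 37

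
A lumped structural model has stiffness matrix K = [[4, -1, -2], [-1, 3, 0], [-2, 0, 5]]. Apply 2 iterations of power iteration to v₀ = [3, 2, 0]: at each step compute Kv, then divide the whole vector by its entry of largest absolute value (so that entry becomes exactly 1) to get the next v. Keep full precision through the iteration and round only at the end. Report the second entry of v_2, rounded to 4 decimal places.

0.0200

Kv0 = (10.00000, 3.00000, -6.00000); divide by 10.00000 → v1 = (1.00000, 0.30000, -0.60000)
Kv1 = (4.90000, -0.10000, -5.00000); divide by -5.00000 → v2 = (-0.98000, 0.02000, 1.00000)
Requested entry of v2: -1/-50 = 0.0200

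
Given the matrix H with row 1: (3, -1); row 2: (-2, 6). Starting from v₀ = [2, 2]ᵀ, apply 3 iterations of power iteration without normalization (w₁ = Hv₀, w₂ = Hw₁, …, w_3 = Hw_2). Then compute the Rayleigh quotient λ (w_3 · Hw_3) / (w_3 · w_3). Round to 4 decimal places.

w1 = Hv₀ = (4, 8)
w2 = Hw1 = (4, 40)
w3 = Hw2 = (-28, 232)
Hw3 = (-316, 1448)
w3·Hw3 = (-28)·(-316) + 232·1448 = 344784; w3·w3 = (-28)·(-28) + 232·232 = 54608
λ ≈ 344784/54608 = 6.3138

6.3138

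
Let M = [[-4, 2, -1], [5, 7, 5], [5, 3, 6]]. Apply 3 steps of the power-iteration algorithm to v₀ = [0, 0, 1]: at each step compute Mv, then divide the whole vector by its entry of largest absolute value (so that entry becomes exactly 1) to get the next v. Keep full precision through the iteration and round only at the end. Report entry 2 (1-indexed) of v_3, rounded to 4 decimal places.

1.0000

Mv0 = (-1.00000, 5.00000, 6.00000); divide by 6.00000 → v1 = (-0.16667, 0.83333, 1.00000)
Mv1 = (1.33333, 10.00000, 7.66667); divide by 10.00000 → v2 = (0.13333, 1.00000, 0.76667)
Mv2 = (0.70000, 11.50000, 8.26667); divide by 11.50000 → v3 = (0.06087, 1.00000, 0.71884)
Requested entry of v3: 690/690 = 1.0000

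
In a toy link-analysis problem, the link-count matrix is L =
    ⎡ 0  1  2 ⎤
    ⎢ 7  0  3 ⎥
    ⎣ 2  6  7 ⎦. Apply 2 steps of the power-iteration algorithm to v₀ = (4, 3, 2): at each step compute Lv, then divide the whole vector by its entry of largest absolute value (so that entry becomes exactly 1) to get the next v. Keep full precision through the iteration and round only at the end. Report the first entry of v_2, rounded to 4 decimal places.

Lv0 = (7.00000, 34.00000, 40.00000); divide by 40.00000 → v1 = (0.17500, 0.85000, 1.00000)
Lv1 = (2.85000, 4.22500, 12.45000); divide by 12.45000 → v2 = (0.22892, 0.33936, 1.00000)
Requested entry of v2: 114/498 = 0.2289

0.2289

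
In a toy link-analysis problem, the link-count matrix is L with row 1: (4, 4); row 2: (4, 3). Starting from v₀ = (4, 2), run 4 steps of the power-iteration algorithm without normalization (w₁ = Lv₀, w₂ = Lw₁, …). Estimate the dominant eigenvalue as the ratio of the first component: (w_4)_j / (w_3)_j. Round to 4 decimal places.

λ ≈ 7.5318

w1 = Lv₀ = (4·4 + 4·2; 4·4 + 3·2) = (24, 22)
w2 = Lw1 = (4·24 + 4·22; 4·24 + 3·22) = (184, 162)
w3 = Lw2 = (1384, 1222)
w4 = Lw3 = (10424, 9202)
Ratio at component: 10424 / 1384 = 7.5318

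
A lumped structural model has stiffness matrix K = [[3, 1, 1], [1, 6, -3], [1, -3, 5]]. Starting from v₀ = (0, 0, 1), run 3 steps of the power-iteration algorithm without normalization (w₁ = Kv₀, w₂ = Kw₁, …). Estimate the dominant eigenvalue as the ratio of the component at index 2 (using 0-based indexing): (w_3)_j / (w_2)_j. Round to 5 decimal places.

w1 = Kv₀ = (3·0 + 1·0 + 1·1; 1·0 + 6·0 + (-3)·1; 1·0 + (-3)·0 + 5·1) = (1, -3, 5)
w2 = Kw1 = (3·1 + 1·(-3) + 1·5; 1·1 + 6·(-3) + (-3)·5; 1·1 + (-3)·(-3) + 5·5) = (5, -32, 35)
w3 = Kw2 = (18, -292, 276)
Ratio at component: 276 / 35 = 7.88571

7.88571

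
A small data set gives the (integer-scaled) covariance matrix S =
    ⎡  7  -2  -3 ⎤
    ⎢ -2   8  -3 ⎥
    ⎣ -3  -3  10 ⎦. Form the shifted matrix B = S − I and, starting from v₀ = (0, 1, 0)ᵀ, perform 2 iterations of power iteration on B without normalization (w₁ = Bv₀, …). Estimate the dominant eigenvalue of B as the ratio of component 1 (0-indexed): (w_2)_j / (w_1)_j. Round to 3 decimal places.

B = S − I has rows (6, -2, -3); (-2, 7, -3); (-3, -3, 9)
w1 = Bv₀ = (6·0 + (-2)·1 + (-3)·0; (-2)·0 + 7·1 + (-3)·0; (-3)·0 + (-3)·1 + 9·0) = (-2, 7, -3)
w2 = Bw1 = (6·(-2) + (-2)·7 + (-3)·(-3); (-2)·(-2) + 7·7 + (-3)·(-3); (-3)·(-2) + (-3)·7 + 9·(-3)) = (-17, 62, -42)
Ratio: 62/7 = 8.857

8.857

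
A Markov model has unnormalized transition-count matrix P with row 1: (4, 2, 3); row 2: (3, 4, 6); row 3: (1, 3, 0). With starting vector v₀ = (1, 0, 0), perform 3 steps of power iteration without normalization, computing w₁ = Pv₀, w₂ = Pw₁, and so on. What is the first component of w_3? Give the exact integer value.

199

w1 = Pv₀ = (4·1 + 2·0 + 3·0; 3·1 + 4·0 + 6·0; 1·1 + 3·0 + 0·0) = (4, 3, 1)
w2 = Pw1 = (4·4 + 2·3 + 3·1; 3·4 + 4·3 + 6·1; 1·4 + 3·3 + 0·1) = (25, 30, 13)
w3 = Pw2 = (199, 273, 115)
The requested component of w3 is 199.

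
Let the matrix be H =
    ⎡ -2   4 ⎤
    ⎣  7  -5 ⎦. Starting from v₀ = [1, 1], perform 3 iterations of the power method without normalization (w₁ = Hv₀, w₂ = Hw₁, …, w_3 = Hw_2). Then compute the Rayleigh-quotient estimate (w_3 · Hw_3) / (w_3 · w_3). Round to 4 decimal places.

λ ≈ 2.0000

w1 = Hv₀ = (2, 2)
w2 = Hw1 = (4, 4)
w3 = Hw2 = (8, 8)
Hw3 = (16, 16)
w3·Hw3 = 8·16 + 8·16 = 256; w3·w3 = 8·8 + 8·8 = 128
λ ≈ 256/128 = 2.0000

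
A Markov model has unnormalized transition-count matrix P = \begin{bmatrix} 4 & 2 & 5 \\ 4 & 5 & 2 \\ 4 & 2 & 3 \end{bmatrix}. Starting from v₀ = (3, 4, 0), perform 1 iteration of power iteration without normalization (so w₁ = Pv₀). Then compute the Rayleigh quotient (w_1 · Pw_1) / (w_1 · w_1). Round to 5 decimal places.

w1 = Pv₀ = (4·3 + 2·4 + 5·0; 4·3 + 5·4 + 2·0; 4·3 + 2·4 + 3·0) = (20, 32, 20)
Pw1 = (244, 280, 204)
w1·Pw1 = 20·244 + 32·280 + 20·204 = 17920; w1·w1 = 20·20 + 32·32 + 20·20 = 1824
λ ≈ 17920/1824 = 9.82456

9.82456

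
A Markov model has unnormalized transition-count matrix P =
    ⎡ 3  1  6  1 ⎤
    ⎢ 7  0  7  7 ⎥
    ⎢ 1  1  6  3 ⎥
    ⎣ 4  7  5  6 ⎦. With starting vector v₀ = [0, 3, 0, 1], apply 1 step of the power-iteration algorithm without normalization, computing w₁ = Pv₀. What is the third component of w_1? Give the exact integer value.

6

w1 = Pv₀ = (3·0 + 1·3 + 6·0 + 1·1; 7·0 + 0·3 + 7·0 + 7·1; 1·0 + 1·3 + 6·0 + 3·1; 4·0 + 7·3 + 5·0 + 6·1) = (4, 7, 6, 27)
The requested component of w1 is 6.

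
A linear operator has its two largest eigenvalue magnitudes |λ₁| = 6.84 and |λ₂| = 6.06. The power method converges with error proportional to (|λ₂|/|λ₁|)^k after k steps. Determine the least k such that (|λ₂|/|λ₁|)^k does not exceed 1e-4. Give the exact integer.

77

|λ₂/λ₁| = 6.06/6.84 = 0.88596
Need k ≥ ln(1e-4) / ln(0.88596) = -9.2103 / -0.1211 ≈ 76.070
Smallest integer k satisfying the bound: 77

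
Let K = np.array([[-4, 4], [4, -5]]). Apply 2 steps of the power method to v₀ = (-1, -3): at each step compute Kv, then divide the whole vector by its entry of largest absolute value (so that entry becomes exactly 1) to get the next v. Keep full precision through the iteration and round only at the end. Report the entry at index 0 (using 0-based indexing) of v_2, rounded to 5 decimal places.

Kv0 = (-8.000000, 11.000000); divide by 11.000000 → v1 = (-0.727273, 1.000000)
Kv1 = (6.909091, -7.909091); divide by -7.909091 → v2 = (-0.873563, 1.000000)
Requested entry of v2: 76/-87 = -0.87356

-0.87356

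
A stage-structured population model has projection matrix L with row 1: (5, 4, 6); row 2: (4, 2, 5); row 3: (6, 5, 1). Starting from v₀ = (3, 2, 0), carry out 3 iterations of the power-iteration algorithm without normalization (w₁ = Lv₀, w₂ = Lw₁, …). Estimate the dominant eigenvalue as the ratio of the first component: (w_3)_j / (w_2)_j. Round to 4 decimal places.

w1 = Lv₀ = (5·3 + 4·2 + 6·0; 4·3 + 2·2 + 5·0; 6·3 + 5·2 + 1·0) = (23, 16, 28)
w2 = Lw1 = (5·23 + 4·16 + 6·28; 4·23 + 2·16 + 5·28; 6·23 + 5·16 + 1·28) = (347, 264, 246)
w3 = Lw2 = (4267, 3146, 3648)
Ratio at component: 4267 / 347 = 12.2968

12.2968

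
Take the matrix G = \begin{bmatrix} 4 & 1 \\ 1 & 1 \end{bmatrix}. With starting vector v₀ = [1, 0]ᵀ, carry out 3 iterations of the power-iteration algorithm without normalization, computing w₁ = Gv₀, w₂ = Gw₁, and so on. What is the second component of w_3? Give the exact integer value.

22

w1 = Gv₀ = (4·1 + 1·0; 1·1 + 1·0) = (4, 1)
w2 = Gw1 = (4·4 + 1·1; 1·4 + 1·1) = (17, 5)
w3 = Gw2 = (73, 22)
The requested component of w3 is 22.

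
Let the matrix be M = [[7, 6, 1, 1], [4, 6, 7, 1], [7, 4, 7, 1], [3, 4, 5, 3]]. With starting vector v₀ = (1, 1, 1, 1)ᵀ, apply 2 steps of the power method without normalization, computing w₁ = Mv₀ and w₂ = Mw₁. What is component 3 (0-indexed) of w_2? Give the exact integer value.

257

w1 = Mv₀ = (7·1 + 6·1 + 1·1 + 1·1; 4·1 + 6·1 + 7·1 + 1·1; 7·1 + 4·1 + 7·1 + 1·1; 3·1 + 4·1 + 5·1 + 3·1) = (15, 18, 19, 15)
w2 = Mw1 = (7·15 + 6·18 + 1·19 + 1·15; 4·15 + 6·18 + 7·19 + 1·15; 7·15 + 4·18 + 7·19 + 1·15; 3·15 + 4·18 + 5·19 + 3·15) = (247, 316, 325, 257)
The requested component of w2 is 257.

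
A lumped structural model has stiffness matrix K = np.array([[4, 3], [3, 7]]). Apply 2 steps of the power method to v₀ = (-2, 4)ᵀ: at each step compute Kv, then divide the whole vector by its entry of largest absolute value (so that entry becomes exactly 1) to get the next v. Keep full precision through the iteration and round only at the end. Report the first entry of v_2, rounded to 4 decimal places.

0.4940

Kv0 = (4.00000, 22.00000); divide by 22.00000 → v1 = (0.18182, 1.00000)
Kv1 = (3.72727, 7.54545); divide by 7.54545 → v2 = (0.49398, 1.00000)
Requested entry of v2: 82/166 = 0.4940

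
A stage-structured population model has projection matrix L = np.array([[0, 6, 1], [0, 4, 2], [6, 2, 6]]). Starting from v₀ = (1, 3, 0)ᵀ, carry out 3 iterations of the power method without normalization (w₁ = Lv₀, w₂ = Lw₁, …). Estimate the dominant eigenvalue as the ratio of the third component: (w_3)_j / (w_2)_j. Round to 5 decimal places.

λ ≈ 9.17647

w1 = Lv₀ = (18, 12, 12)
w2 = Lw1 = (84, 72, 204)
w3 = Lw2 = (636, 696, 1872)
Ratio at component: 1872 / 204 = 9.17647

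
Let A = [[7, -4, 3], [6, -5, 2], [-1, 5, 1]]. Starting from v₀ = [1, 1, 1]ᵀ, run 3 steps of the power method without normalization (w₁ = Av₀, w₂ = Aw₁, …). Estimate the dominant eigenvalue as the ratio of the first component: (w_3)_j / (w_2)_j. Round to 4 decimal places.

5.1778

w1 = Av₀ = (7·1 + (-4)·1 + 3·1; 6·1 + (-5)·1 + 2·1; (-1)·1 + 5·1 + 1·1) = (6, 3, 5)
w2 = Aw1 = (7·6 + (-4)·3 + 3·5; 6·6 + (-5)·3 + 2·5; (-1)·6 + 5·3 + 1·5) = (45, 31, 14)
w3 = Aw2 = (233, 143, 124)
Ratio at component: 233 / 45 = 5.1778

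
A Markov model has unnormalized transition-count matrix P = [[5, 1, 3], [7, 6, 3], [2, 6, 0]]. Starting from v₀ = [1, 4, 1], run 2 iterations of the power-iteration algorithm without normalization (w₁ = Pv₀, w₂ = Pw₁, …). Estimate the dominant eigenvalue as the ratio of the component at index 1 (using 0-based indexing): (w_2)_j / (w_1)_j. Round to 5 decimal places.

w1 = Pv₀ = (5·1 + 1·4 + 3·1; 7·1 + 6·4 + 3·1; 2·1 + 6·4 + 0·1) = (12, 34, 26)
w2 = Pw1 = (5·12 + 1·34 + 3·26; 7·12 + 6·34 + 3·26; 2·12 + 6·34 + 0·26) = (172, 366, 228)
Ratio at component: 366 / 34 = 10.76471

10.76471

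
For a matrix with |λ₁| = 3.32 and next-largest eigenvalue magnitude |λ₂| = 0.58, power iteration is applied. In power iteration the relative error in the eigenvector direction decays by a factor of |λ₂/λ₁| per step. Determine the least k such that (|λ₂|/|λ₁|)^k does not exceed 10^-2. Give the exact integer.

|λ₂/λ₁| = 0.58/3.32 = 0.17470
Need k ≥ ln(10^-2) / ln(0.17470) = -4.6052 / -1.7447 ≈ 2.640
Smallest integer k satisfying the bound: 3

3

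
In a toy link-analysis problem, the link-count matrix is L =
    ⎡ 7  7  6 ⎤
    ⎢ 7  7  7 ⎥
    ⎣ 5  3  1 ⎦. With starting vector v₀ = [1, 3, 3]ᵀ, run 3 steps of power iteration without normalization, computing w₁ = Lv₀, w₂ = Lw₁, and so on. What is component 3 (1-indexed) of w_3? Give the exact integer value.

6581

w1 = Lv₀ = (46, 49, 17)
w2 = Lw1 = (767, 784, 394)
w3 = Lw2 = (13221, 13615, 6581)
The requested component of w3 is 6581.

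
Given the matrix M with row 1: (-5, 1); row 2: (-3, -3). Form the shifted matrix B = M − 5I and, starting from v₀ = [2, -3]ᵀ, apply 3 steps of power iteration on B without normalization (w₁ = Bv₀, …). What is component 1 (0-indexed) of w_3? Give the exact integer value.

-144

B = M − 5I has rows (-10, 1); (-3, -8)
w1 = Bv₀ = ((-10)·2 + 1·(-3); (-3)·2 + (-8)·(-3)) = (-23, 18)
w2 = Bw1 = ((-10)·(-23) + 1·18; (-3)·(-23) + (-8)·18) = (248, -75)
w3 = Bw2 = (-2555, -144)
Requested component of w3: -144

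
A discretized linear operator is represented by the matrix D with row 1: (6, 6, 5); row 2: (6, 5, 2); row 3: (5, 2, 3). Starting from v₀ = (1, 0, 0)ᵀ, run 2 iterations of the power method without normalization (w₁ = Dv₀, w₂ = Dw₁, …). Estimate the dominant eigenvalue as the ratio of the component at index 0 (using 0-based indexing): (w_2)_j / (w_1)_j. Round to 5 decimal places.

λ ≈ 16.16667

w1 = Dv₀ = (6·1 + 6·0 + 5·0; 6·1 + 5·0 + 2·0; 5·1 + 2·0 + 3·0) = (6, 6, 5)
w2 = Dw1 = (6·6 + 6·6 + 5·5; 6·6 + 5·6 + 2·5; 5·6 + 2·6 + 3·5) = (97, 76, 57)
Ratio at component: 97 / 6 = 16.16667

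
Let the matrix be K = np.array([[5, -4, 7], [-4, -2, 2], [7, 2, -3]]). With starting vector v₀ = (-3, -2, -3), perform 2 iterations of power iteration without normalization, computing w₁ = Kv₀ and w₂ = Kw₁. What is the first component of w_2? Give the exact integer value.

-292

w1 = Kv₀ = (-28, 10, -16)
w2 = Kw1 = (-292, 60, -128)
The requested component of w2 is -292.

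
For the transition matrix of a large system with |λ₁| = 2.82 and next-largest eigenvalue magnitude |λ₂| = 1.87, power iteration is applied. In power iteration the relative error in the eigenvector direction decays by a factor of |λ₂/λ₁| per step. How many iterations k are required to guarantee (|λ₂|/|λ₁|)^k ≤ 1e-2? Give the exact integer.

12

|λ₂/λ₁| = 1.87/2.82 = 0.66312
Need k ≥ ln(1e-2) / ln(0.66312) = -4.6052 / -0.4108 ≈ 11.210
Smallest integer k satisfying the bound: 12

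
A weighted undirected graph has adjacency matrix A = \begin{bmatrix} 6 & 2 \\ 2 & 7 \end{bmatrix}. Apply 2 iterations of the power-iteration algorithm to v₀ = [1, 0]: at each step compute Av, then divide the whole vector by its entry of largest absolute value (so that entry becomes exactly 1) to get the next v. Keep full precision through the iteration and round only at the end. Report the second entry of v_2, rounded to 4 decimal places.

Av0 = (6.00000, 2.00000); divide by 6.00000 → v1 = (1.00000, 0.33333)
Av1 = (6.66667, 4.33333); divide by 6.66667 → v2 = (1.00000, 0.65000)
Requested entry of v2: 26/40 = 0.6500

0.6500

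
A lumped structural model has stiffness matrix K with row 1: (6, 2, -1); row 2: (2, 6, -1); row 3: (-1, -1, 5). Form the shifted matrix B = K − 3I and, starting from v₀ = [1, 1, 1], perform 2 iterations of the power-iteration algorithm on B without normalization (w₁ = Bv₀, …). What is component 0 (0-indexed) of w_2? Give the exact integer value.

B = K − 3I has rows (3, 2, -1); (2, 3, -1); (-1, -1, 2)
w1 = Bv₀ = (4, 4, 0)
w2 = Bw1 = (20, 20, -8)
Requested component of w2: 20

20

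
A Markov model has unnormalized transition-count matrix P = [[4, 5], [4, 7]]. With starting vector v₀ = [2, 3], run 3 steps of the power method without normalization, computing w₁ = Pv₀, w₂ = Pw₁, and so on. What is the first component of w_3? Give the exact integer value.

w1 = Pv₀ = (4·2 + 5·3; 4·2 + 7·3) = (23, 29)
w2 = Pw1 = (4·23 + 5·29; 4·23 + 7·29) = (237, 295)
w3 = Pw2 = (2423, 3013)
The requested component of w3 is 2423.

2423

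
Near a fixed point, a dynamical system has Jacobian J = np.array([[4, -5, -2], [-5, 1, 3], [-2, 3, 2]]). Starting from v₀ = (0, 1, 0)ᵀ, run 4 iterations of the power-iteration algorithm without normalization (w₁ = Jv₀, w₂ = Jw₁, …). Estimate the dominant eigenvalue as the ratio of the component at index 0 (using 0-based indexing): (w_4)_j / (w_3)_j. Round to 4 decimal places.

λ ≈ 8.8813

w1 = Jv₀ = (4·0 + (-5)·1 + (-2)·0; (-5)·0 + 1·1 + 3·0; (-2)·0 + 3·1 + 2·0) = (-5, 1, 3)
w2 = Jw1 = (4·(-5) + (-5)·1 + (-2)·3; (-5)·(-5) + 1·1 + 3·3; (-2)·(-5) + 3·1 + 2·3) = (-31, 35, 19)
w3 = Jw2 = (-337, 247, 205)
w4 = Jw3 = (-2993, 2547, 1825)
Ratio at component: -2993 / -337 = 8.8813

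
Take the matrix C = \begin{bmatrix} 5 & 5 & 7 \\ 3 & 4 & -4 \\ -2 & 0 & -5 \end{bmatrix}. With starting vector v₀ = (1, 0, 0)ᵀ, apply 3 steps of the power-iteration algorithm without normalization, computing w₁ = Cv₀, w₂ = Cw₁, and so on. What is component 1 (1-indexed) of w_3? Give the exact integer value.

305

w1 = Cv₀ = (5, 3, -2)
w2 = Cw1 = (26, 35, 0)
w3 = Cw2 = (305, 218, -52)
The requested component of w3 is 305.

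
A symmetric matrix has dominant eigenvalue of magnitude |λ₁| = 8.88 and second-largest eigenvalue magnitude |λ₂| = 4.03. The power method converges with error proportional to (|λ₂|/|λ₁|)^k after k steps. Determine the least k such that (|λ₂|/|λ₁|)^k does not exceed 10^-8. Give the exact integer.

|λ₂/λ₁| = 4.03/8.88 = 0.45383
Need k ≥ ln(10^-8) / ln(0.45383) = -18.4207 / -0.7900 ≈ 23.316
Smallest integer k satisfying the bound: 24

24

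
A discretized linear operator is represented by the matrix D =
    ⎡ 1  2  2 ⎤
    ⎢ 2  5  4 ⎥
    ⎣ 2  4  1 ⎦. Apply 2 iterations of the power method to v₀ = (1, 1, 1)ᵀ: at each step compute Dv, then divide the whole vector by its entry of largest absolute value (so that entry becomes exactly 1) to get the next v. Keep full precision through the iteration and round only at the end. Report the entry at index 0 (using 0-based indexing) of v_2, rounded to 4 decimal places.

Dv0 = (5.00000, 11.00000, 7.00000); divide by 11.00000 → v1 = (0.45455, 1.00000, 0.63636)
Dv1 = (3.72727, 8.45455, 5.54545); divide by 8.45455 → v2 = (0.44086, 1.00000, 0.65591)
Requested entry of v2: 41/93 = 0.4409

0.4409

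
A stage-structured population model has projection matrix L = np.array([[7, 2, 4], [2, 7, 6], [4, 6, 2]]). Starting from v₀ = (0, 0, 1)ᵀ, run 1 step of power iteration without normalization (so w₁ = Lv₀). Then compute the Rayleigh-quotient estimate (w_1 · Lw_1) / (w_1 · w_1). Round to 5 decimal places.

λ ≈ 12.07143

w1 = Lv₀ = (7·0 + 2·0 + 4·1; 2·0 + 7·0 + 6·1; 4·0 + 6·0 + 2·1) = (4, 6, 2)
Lw1 = (48, 62, 56)
w1·Lw1 = 4·48 + 6·62 + 2·56 = 676; w1·w1 = 4·4 + 6·6 + 2·2 = 56
λ ≈ 676/56 = 12.07143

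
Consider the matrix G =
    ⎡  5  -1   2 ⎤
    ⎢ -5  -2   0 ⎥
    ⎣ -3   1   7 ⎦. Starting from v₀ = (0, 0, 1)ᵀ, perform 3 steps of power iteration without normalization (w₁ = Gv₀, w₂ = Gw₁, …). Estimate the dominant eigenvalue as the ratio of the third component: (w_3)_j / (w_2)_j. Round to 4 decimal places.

w1 = Gv₀ = (2, 0, 7)
w2 = Gw1 = (24, -10, 43)
w3 = Gw2 = (216, -100, 219)
Ratio at component: 219 / 43 = 5.0930

λ ≈ 5.0930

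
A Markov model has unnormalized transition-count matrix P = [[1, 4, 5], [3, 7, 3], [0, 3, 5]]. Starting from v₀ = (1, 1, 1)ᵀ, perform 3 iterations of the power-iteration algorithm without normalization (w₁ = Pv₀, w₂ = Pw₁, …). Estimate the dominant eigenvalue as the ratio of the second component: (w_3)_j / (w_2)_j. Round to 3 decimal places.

λ ≈ 10.745

w1 = Pv₀ = (1·1 + 4·1 + 5·1; 3·1 + 7·1 + 3·1; 0·1 + 3·1 + 5·1) = (10, 13, 8)
w2 = Pw1 = (1·10 + 4·13 + 5·8; 3·10 + 7·13 + 3·8; 0·10 + 3·13 + 5·8) = (102, 145, 79)
w3 = Pw2 = (1077, 1558, 830)
Ratio at component: 1558 / 145 = 10.745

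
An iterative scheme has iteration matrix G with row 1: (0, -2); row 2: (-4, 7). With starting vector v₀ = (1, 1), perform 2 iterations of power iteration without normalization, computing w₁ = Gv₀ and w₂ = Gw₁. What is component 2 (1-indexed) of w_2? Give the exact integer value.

w1 = Gv₀ = (0·1 + (-2)·1; (-4)·1 + 7·1) = (-2, 3)
w2 = Gw1 = (0·(-2) + (-2)·3; (-4)·(-2) + 7·3) = (-6, 29)
The requested component of w2 is 29.

29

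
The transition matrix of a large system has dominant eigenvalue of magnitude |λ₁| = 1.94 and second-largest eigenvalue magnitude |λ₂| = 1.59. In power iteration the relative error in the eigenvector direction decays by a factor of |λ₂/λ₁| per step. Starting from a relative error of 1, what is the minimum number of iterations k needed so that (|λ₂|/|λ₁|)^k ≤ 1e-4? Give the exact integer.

|λ₂/λ₁| = 1.59/1.94 = 0.81959
Need k ≥ ln(1e-4) / ln(0.81959) = -9.2103 / -0.1990 ≈ 46.294
Smallest integer k satisfying the bound: 47

47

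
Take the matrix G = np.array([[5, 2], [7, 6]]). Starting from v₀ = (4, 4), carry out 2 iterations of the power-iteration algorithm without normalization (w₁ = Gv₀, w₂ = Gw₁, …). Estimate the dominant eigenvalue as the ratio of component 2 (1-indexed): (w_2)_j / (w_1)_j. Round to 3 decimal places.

9.769

w1 = Gv₀ = (5·4 + 2·4; 7·4 + 6·4) = (28, 52)
w2 = Gw1 = (5·28 + 2·52; 7·28 + 6·52) = (244, 508)
Ratio at component: 508 / 52 = 9.769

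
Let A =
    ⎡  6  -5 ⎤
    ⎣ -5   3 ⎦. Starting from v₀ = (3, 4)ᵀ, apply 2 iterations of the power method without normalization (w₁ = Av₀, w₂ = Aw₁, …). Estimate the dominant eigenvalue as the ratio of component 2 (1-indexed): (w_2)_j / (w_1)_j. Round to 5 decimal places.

w1 = Av₀ = (-2, -3)
w2 = Aw1 = (3, 1)
Ratio at component: 1 / -3 = -0.33333

λ ≈ -0.33333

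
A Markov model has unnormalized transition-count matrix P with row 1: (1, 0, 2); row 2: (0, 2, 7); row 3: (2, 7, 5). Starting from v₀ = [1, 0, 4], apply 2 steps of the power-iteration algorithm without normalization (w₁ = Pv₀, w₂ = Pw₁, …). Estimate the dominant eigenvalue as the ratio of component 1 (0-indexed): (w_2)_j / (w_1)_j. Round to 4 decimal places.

w1 = Pv₀ = (1·1 + 0·0 + 2·4; 0·1 + 2·0 + 7·4; 2·1 + 7·0 + 5·4) = (9, 28, 22)
w2 = Pw1 = (1·9 + 0·28 + 2·22; 0·9 + 2·28 + 7·22; 2·9 + 7·28 + 5·22) = (53, 210, 324)
Ratio at component: 210 / 28 = 7.5000

λ ≈ 7.5000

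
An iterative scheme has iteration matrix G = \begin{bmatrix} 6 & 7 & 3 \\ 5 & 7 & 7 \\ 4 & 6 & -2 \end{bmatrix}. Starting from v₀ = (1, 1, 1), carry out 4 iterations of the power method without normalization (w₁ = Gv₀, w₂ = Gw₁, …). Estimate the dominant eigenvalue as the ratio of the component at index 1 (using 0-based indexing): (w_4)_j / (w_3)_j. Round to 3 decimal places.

w1 = Gv₀ = (16, 19, 8)
w2 = Gw1 = (253, 269, 162)
w3 = Gw2 = (3887, 4282, 2302)
w4 = Gw3 = (60202, 65523, 36636)
Ratio at component: 65523 / 4282 = 15.302

λ ≈ 15.302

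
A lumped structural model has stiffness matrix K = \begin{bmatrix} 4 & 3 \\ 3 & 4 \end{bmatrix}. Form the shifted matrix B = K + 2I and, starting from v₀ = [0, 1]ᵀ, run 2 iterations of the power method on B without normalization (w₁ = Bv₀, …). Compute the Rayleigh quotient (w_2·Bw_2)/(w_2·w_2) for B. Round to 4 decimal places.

8.9268

B = K + 2I has rows (6, 3); (3, 6)
w1 = Bv₀ = (6·0 + 3·1; 3·0 + 6·1) = (3, 6)
w2 = Bw1 = (6·3 + 3·6; 3·3 + 6·6) = (36, 45)
Bw2 = (351, 378)
w2·Bw2 = 29646; w2·w2 = 3321; μ ≈ 29646/3321 = 8.9268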